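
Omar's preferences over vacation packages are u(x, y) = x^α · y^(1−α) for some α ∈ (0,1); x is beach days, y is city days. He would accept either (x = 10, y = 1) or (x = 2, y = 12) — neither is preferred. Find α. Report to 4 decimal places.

Set the two utilities equal: 10^α·1^(1−α) = 2^α·12^(1−α).
(10/2)^α = (12/1)^(1−α); take logs: α·ln(10/2) = (1−α)·ln(12/1), i.e. α·1.6094379 = (1−α)·2.4849066.
With A = 1.6094379 and B = 2.4849066: α·A = (1−α)·B, so α = B/(A+B) = 2.4849066/4.0943445 ≈ 0.6069.

α ≈ 0.6069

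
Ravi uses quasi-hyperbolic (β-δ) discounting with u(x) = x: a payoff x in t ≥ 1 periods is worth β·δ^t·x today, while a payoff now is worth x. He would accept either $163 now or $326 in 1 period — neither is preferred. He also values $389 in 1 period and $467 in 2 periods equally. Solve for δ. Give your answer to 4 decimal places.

Both payoffs in the second observation are in the future, so β drops out: δ^1·389 = δ^2·467 ⇒ δ = 389/467 = 0.83298.

δ ≈ 0.8330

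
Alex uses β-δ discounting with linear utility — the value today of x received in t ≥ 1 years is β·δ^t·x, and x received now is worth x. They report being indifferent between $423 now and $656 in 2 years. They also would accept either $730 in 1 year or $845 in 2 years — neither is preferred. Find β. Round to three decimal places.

From the later pair, β·δ^1·730 = β·δ^2·845; dividing through, δ = 730/845 = 0.86391.
Now use the now-vs-future pair: 423 = β·δ^2·656 gives β = 423/(0.74633·656) ≈ 0.864.

β ≈ 0.864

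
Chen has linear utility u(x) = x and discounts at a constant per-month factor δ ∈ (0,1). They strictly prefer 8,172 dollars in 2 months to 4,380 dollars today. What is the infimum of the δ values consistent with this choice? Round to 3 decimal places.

δ > 0.732

Comparing present values: 4380 < δ^2·8172.
So δ^2 > 4380/8172 = 0.53598; taking the square root of both positive sides preserves the inequality.
δ > 0.53598^(1/2) = 0.732.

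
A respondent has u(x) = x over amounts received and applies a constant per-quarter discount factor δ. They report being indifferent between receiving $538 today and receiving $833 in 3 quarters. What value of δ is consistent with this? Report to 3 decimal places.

Equating discounted utilities: u(538) = δ^3·u(833) ⇒ δ^3 = u(538)/u(833).
With u(x) = x: δ^3 = 538/833 = 0.64586.
Hence δ = (0.64586)^(1/3) = 0.86440.

δ ≈ 0.864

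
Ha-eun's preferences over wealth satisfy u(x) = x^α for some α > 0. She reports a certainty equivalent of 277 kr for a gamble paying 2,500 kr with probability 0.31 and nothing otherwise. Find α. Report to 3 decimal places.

Since u(0) = 0, the lottery's EU is 0.31·2500^α.
Indifference: 277^α = 0.31·2500^α, so (277/2500)^α = 0.31.
α = ln(0.31) / ln(277/2500) = -1.171183/-2.200029 ≈ 0.532.

α ≈ 0.532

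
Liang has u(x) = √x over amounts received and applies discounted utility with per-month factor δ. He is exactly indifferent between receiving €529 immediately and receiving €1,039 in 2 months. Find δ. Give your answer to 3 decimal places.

Equating discounted utilities: u(529) = δ^2·u(1039) ⇒ δ^2 = u(529)/u(1039).
With u(x) = √x: δ^2 = √529/√1039 = √(529/1039) = 0.71354.
Hence δ = (0.71354)^(1/2) = 0.84471.

δ ≈ 0.845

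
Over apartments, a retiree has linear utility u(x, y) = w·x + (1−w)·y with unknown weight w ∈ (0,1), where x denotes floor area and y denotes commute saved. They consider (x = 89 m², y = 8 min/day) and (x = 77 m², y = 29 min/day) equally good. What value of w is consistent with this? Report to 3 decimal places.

Indifference: w·89 + (1−w)·8 = w·77 + (1−w)·29.
Collecting terms: w·12 = (1−w)·21.
So w/(1−w) = 21/12 = 1.7500, giving w = 21/(12+21) = 0.636.

w = 0.636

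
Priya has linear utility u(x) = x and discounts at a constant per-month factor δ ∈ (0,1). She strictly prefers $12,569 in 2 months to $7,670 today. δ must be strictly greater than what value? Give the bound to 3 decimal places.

Under u(x) = x this choice says 7670 < δ^2·12569.
Hence δ^2 > 7670/12569 = 0.61023, and x ↦ x^(1/2) is increasing on (0,∞).
δ > (7670/12569)^(1/2) ≈ 0.781.

δ > 0.781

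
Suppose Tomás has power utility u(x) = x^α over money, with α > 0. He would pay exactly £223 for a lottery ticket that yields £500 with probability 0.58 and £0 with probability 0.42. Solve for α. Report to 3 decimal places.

α ≈ 0.675

The lottery's expected utility is 0.58·u(500) + 0.42·u(0) = 0.58·500^α (since u(0) = 0 for α > 0).
Setting u(223) equal to that: 223^α = 0.58·500^α ⇒ (223/500)^α = 0.58.
Taking logs: α·ln(223/500) = ln(0.58), so α = -0.544727 / -0.807436 ≈ 0.675.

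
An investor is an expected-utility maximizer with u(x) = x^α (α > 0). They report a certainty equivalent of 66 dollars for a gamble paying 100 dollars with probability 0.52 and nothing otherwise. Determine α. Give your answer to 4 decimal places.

EU(lottery) = 0.52·100^α + 0.48·0 = 0.52·100^α.
Indifference: 66^α = 0.52·100^α, so (66/100)^α = 0.52.
Taking logs: α·ln(66/100) = ln(0.52), so α = -0.6539265 / -0.4155154 ≈ 1.5738.

α ≈ 1.5738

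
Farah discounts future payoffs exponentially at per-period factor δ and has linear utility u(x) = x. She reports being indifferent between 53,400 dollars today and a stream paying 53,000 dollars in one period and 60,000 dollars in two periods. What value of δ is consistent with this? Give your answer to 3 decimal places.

δ ≈ 0.600

Equating present values: 53400 = 53000δ + 60000δ².
Rearranged: 60000δ² + 53000δ − 53400 = 0.
δ = (−53000 + √(53000² + 4·60000·53400)) / (2·60000) = (−53000 + √15625000000.00) / 120000 ≈ 0.600.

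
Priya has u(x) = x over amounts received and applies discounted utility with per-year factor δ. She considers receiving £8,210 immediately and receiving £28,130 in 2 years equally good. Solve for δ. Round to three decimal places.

The payoff in 2 years is discounted by δ^2, so u(8210) = δ^2·u(28130) and δ^2 = u(8210)/u(28130).
With u(x) = x: δ^2 = 8210/28130 = 0.29186.
Taking the square root: δ = 0.29186^(1/2) ≈ 0.540.

δ ≈ 0.540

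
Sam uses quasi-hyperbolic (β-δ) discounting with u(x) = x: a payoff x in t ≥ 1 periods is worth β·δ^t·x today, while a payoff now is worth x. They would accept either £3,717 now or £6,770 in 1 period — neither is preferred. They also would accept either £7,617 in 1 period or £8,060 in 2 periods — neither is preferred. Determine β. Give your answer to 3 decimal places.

β ≈ 0.581

Both payoffs in the second observation are in the future, so β drops out: δ^1·7617 = δ^2·8060 ⇒ δ = 7617/8060 = 0.94504.
Now use the now-vs-future pair: 3717 = β·δ·6770 gives β = 3717/(0.94504·6770) ≈ 0.581.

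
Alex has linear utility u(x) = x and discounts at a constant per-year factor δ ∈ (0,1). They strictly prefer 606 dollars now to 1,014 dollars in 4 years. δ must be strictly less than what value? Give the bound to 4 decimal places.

The preference means 606 > δ^4·1014.
Dividing by 1014: δ^4 < 0.59763. Both sides are positive, so the 4th root keeps the direction.
δ < (606/1014)^(1/4) ≈ 0.8792.

δ < 0.8792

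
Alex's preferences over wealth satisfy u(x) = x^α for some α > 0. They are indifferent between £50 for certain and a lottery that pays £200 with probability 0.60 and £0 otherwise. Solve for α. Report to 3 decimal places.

The lottery's expected utility is 0.60·u(200) + 0.40·u(0) = 0.60·200^α (since u(0) = 0 for α > 0).
Indifference: 50^α = 0.60·200^α, so (50/200)^α = 0.60.
Take logs: α = ln 0.60 / ln(50/200) ≈ 0.36848.

α ≈ 0.368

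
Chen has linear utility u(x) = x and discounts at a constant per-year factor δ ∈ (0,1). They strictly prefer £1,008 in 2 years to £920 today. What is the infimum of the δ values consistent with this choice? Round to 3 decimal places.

The preference means 920 < δ^2·1008.
Hence δ^2 > 920/1008 = 0.91270, and x ↦ x^(1/2) is increasing on (0,∞).
δ > 0.91270^(1/2) = 0.955.

δ > 0.955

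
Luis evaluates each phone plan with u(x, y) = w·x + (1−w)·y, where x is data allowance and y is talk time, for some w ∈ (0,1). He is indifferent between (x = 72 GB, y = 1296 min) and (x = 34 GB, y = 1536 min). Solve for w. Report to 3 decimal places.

w = 0.863

Equating utilities: w·72 + (1−w)·1296 = w·34 + (1−w)·1536.
Rearranging, 38·w − 240·(1−w) = 0.
The marginal rate of substitution is 240/38, so w = 240/(38+240) = 0.863.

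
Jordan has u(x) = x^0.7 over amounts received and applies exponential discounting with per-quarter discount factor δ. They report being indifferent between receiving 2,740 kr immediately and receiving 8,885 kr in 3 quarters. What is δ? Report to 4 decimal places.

δ ≈ 0.7600

Equating discounted utilities: u(2740) = δ^3·u(8885) ⇒ δ^3 = u(2740)/u(8885).
Since u(x) = x^0.7, δ^3 = (2740/8885)^0.7 = 0.30838^0.7 = 0.43890.
Hence δ = (0.43890)^(1/3) = 0.759956.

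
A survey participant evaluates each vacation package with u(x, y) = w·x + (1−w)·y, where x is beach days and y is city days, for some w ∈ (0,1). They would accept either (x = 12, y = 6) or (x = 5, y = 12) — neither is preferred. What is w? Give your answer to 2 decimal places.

w = 0.46

Indifference: w·12 + (1−w)·6 = w·5 + (1−w)·12.
Collecting terms: w·7 = (1−w)·6.
So w/(1−w) = 6/7 = 0.8571, giving w = 6/(7+6) = 0.46.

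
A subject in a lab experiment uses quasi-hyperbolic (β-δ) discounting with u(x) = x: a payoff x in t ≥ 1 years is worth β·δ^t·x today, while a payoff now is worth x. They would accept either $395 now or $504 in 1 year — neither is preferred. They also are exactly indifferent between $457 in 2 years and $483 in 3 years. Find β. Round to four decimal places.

Both payoffs in the second observation are in the future, so β drops out: δ^2·457 = δ^3·483 ⇒ δ = 457/483 = 0.94617.
Now use the now-vs-future pair: 395 = β·δ·504 gives β = 395/(0.94617·504) ≈ 0.8283.

β ≈ 0.8283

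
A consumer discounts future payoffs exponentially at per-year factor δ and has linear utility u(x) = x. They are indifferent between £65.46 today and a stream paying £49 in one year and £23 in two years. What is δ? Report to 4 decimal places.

δ ≈ 0.9300

Present value of the stream is 49·δ + 23·δ². Indifference gives 49δ + 23δ² = 65.46.
Rearranged: 23δ² + 49δ − 65.46 = 0.
The positive root is δ = [−49 + √(49² + 4·23·65.46)] / (2·23) = (−49 + 91.779)/46 ≈ 0.9300.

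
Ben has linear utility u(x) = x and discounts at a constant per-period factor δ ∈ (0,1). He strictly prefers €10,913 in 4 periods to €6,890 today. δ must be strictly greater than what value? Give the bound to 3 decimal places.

Comparing present values: 6890 < δ^4·10913.
Dividing by 10913: δ^4 > 0.63136. Both sides are positive, so the 4th root keeps the direction.
δ > (6890/10913)^(1/4) ≈ 0.891.

δ > 0.891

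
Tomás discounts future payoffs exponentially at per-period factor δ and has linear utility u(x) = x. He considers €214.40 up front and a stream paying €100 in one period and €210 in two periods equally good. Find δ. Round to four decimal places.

δ ≈ 0.8000

Equating present values: 214.40 = 100δ + 210δ².
Rearranged: 210δ² + 100δ − 214.40 = 0.
By the quadratic formula (taking the positive root), δ = (−100 + √190096.00) / 420 ≈ 0.8000.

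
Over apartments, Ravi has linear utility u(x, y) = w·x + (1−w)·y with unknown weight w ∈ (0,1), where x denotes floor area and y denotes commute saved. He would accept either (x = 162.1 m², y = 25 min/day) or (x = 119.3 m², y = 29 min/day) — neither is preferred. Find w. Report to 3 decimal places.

w = 0.085

u(162.1,25) = u(119.3,29) means w·162.1 + (1−w)·25 = w·119.3 + (1−w)·29.
Rearranging, 42.8·w − 4·(1−w) = 0.
Hence w = 4/(42.8+4) = 4/46.8 = 0.085.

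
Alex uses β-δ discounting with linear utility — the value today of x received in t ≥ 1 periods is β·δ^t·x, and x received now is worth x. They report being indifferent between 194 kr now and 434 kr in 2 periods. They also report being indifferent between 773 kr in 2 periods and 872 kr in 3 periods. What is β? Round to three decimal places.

β ≈ 0.569

Both payoffs in the second observation are in the future, so β drops out: δ^2·773 = δ^3·872 ⇒ δ = 773/872 = 0.88647.
The first indifference: 194 = β·δ^2·434, so β = 194/(δ^2·434) = 194/(0.78583·434) ≈ 0.569.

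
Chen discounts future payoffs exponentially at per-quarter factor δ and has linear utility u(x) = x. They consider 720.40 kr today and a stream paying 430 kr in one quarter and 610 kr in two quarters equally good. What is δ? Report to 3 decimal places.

Present value of the stream is 430·δ + 610·δ². Indifference gives 430δ + 610δ² = 720.40.
So 610δ² + 430δ − 720.40 = 0.
The positive root is δ = [−430 + √(430² + 4·610·720.40)] / (2·610) = (−430 + 1393.799)/1220 ≈ 0.790.

δ ≈ 0.790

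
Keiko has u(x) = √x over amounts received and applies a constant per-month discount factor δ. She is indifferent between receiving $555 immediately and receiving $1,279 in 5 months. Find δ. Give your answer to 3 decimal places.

Indifference means u(555) = δ^5 · u(1279), so δ^5 = u(555)/u(1279).
With u(x) = √x: δ^5 = √555/√1279 = √(555/1279) = 0.65874.
So δ = 0.65874^(1/5) ≈ 0.920.

δ ≈ 0.920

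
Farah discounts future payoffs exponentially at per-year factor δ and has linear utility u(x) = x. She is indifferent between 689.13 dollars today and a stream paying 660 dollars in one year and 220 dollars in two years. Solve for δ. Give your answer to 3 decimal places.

δ ≈ 0.820

Equating present values: 689.13 = 660δ + 220δ².
So 220δ² + 660δ − 689.13 = 0.
δ = (−660 + √(660² + 4·220·689.13)) / (2·220) = (−660 + √1042034.40) / 440 ≈ 0.820.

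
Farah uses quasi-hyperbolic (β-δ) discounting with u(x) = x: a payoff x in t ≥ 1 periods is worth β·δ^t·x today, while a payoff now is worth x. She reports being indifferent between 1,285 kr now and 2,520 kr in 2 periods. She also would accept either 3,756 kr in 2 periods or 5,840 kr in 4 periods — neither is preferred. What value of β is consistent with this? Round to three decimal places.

β ≈ 0.793

The second indifference involves only future payoffs, so β cancels: β·δ^2·3756 = β·δ^4·5840, giving δ^2 = 3756/5840 = 0.64315, so δ = 0.80197.
Substituting δ into 1285 = β·δ^2·2520: β = 1285/(1620.740) ≈ 0.793.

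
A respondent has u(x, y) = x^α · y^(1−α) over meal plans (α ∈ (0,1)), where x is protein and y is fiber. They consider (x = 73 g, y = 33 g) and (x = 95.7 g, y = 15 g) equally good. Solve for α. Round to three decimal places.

α ≈ 0.744

Set the two utilities equal: 73^α·33^(1−α) = 95.7^α·15^(1−α).
Rearrange to (73/95.7)^α = (15/33)^(1−α) and take logs: α·-0.270759 = (1−α)·-0.788457.
So α/(1−α) = (-0.788457)/(-0.270759) = 2.912025, and α = 2.912025/3.912025 ≈ 0.744.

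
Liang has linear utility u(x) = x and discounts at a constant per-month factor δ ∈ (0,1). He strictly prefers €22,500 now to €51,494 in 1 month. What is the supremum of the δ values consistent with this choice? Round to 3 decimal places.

Comparing present values: 22500 > δ·51494.
Dividing through by 51494 gives δ < 0.43694.

δ < 0.437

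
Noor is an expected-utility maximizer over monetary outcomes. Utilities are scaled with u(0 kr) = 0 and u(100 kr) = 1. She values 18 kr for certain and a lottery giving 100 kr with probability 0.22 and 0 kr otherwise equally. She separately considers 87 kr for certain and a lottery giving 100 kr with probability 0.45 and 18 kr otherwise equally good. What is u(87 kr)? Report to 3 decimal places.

The first gamble pins u(18 kr): it must equal 0.22·1 + 0.78·0 = 0.22.
Then u(87 kr) = 0.45·u(100 kr) + 0.55·u(18 kr) = 0.45·1.00 + 0.55·0.22 = 0.5710.

0.571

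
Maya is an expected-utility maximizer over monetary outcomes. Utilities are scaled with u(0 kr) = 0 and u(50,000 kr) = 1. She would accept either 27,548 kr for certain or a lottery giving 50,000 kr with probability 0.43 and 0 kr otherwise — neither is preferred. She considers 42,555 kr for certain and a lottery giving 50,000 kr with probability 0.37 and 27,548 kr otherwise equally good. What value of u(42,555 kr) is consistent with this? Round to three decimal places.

0.641

The first gamble pins u(27,548 kr): it must equal 0.43·1 + 0.57·0 = 0.43.
The second indifference gives u(42,555 kr) = 0.37·u(50,000 kr) + 0.63·u(27,548 kr) = 0.37·1.00 + 0.63·0.43 = 0.6409.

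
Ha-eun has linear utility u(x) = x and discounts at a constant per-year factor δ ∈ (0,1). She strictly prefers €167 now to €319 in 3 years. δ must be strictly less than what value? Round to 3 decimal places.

Comparing present values: 167 > δ^3·319.
So δ^3 < 167/319 = 0.52351; taking the cube root of both positive sides preserves the inequality.
δ < 0.52351^(1/3) = 0.806.

δ < 0.806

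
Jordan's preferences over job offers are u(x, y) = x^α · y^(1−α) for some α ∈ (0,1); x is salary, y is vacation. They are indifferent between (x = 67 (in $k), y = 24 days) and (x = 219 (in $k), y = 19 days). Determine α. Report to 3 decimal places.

Set the two utilities equal: 67^α·24^(1−α) = 219^α·19^(1−α).
(67/219)^α = (19/24)^(1−α); take logs: α·ln(67/219) = (1−α)·ln(19/24), i.e. α·-1.184379 = (1−α)·-0.233615.
So α/(1−α) = (-0.233615)/(-1.184379) = 0.197247, and α = 0.197247/1.197247 ≈ 0.165.

α ≈ 0.165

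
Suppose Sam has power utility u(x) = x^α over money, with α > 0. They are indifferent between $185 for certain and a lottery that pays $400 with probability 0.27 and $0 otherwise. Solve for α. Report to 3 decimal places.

Since u(0) = 0, the lottery's EU is 0.27·400^α.
Setting u(185) equal to that: 185^α = 0.27·400^α ⇒ (185/400)^α = 0.27.
α = ln(0.27) / ln(185/400) = -1.309333/-0.771109 ≈ 1.698.

α ≈ 1.698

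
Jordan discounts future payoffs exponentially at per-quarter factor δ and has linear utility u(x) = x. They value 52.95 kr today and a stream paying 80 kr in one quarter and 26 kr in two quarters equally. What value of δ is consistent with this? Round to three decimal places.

The stream is worth 80δ + 26δ² today, so 80δ + 26δ² = 52.95.
That is, 26δ² + 80δ − 52.95 = 0, a quadratic in δ.
δ = (−80 + √(80² + 4·26·52.95)) / (2·26) = (−80 + √11906.80) / 52 ≈ 0.560.

δ ≈ 0.560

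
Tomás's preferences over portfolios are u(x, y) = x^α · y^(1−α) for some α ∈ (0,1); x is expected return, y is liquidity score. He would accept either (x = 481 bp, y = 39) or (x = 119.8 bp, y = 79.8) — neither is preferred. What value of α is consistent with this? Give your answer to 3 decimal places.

α ≈ 0.340

Set the two utilities equal: 481^α·39^(1−α) = 119.8^α·79.8^(1−α).
(481/119.8)^α = (79.8/39)^(1−α); take logs: α·ln(481/119.8) = (1−α)·ln(79.8/39), i.e. α·1.390044 = (1−α)·0.715962.
So α/(1−α) = (0.715962)/(1.390044) = 0.515064, and α = 0.515064/1.515064 ≈ 0.340.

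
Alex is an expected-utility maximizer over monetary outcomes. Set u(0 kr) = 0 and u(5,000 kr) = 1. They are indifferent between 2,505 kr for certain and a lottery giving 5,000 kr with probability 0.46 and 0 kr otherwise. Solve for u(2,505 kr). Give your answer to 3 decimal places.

0.460

The indifference gives u(2,505 kr) = 0.46·u(5,000 kr) + 0.54·u(0 kr) = 0.46·1 + 0.54·0 = 0.46.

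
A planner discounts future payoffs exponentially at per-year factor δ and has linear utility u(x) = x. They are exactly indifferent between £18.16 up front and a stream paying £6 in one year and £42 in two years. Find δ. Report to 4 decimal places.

δ ≈ 0.5900

Present value of the stream is 6·δ + 42·δ². Indifference gives 6δ + 42δ² = 18.16.
So 42δ² + 6δ − 18.16 = 0.
The positive root is δ = [−6 + √(6² + 4·42·18.16)] / (2·42) = (−6 + 55.560)/84 ≈ 0.5900.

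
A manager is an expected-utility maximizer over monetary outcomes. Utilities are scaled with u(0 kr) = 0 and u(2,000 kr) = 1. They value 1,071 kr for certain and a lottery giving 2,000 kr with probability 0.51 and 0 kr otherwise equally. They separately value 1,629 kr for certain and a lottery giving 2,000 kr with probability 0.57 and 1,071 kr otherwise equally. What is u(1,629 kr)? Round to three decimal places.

0.789

From the first indifference, u(1,071 kr) = 0.51·u(2,000 kr) + 0.49·u(0 kr) = 0.51·1 + 0.49·0 = 0.51.
The second indifference gives u(1,629 kr) = 0.57·u(2,000 kr) + 0.43·u(1,071 kr) = 0.57·1.00 + 0.43·0.51 = 0.7893.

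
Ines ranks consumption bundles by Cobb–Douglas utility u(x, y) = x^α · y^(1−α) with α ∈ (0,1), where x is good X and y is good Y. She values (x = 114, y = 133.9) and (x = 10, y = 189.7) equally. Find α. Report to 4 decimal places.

α ≈ 0.1252

The Cobb–Douglas utilities coincide, so 114^α·133.9^(1−α) = 10^α·189.7^(1−α).
Rearrange to (114/10)^α = (189.7/133.9)^(1−α) and take logs: α·2.4336134 = (1−α)·0.3483506.
Thus α·(2.7819640) = 0.3483506, so α = 0.3483506/2.7819640 ≈ 0.1252.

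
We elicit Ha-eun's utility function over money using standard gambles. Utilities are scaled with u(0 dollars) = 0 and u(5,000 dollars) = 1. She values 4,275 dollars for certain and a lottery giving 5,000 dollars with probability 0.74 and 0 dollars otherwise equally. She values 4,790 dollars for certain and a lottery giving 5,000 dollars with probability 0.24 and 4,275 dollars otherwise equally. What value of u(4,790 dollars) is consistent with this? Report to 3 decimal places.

The first gamble pins u(4,275 dollars): it must equal 0.74·1 + 0.26·0 = 0.74.
Then u(4,790 dollars) = 0.24·u(5,000 dollars) + 0.76·u(4,275 dollars) = 0.24·1.00 + 0.76·0.74 = 0.8024.

0.802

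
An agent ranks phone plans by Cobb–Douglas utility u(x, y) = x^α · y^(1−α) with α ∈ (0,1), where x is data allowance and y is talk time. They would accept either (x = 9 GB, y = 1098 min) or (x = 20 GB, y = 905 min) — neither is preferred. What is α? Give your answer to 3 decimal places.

α ≈ 0.195

The Cobb–Douglas utilities coincide, so 9^α·1098^(1−α) = 20^α·905^(1−α).
Taking logs: α·ln 9 + (1−α)·ln 1098 = α·ln 20 + (1−α)·ln 905, i.e. α·-0.798508 = (1−α)·-0.193311.
With A = -0.798508 and B = -0.193311: α·A = (1−α)·B, so α = B/(A+B) = -0.193311/-0.991819 ≈ 0.195.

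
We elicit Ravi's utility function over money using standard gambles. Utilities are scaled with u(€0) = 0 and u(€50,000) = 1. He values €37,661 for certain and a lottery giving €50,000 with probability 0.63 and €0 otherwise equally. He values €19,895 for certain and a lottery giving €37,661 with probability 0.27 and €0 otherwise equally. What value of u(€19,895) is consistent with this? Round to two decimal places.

0.17

The first gamble pins u(€37,661): it must equal 0.63·1 + 0.37·0 = 0.63.
Chaining: u(€19,895) = 0.27·0.63 + 0.73·0.00 = 0.1701.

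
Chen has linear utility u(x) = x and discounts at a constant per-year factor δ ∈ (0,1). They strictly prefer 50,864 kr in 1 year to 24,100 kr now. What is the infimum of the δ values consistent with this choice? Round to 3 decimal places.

Under u(x) = x this choice says 24100 < δ·50864.
So δ > 24100/50864 = 0.47381.

δ > 0.474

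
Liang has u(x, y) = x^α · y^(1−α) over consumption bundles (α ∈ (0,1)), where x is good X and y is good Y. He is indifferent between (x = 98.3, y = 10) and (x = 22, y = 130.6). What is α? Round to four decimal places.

The Cobb–Douglas utilities coincide, so 98.3^α·10^(1−α) = 22^α·130.6^(1−α).
Rearrange to (98.3/22)^α = (130.6/10)^(1−α) and take logs: α·1.4969816 = (1−α)·2.5695541.
Thus α·(4.0665357) = 2.5695541, so α = 2.5695541/4.0665357 ≈ 0.6319.

α ≈ 0.6319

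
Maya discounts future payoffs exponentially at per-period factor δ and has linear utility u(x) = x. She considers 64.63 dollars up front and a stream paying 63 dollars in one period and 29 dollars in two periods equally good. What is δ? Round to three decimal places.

δ ≈ 0.760

The stream is worth 63δ + 29δ² today, so 63δ + 29δ² = 64.63.
That is, 29δ² + 63δ − 64.63 = 0, a quadratic in δ.
By the quadratic formula (taking the positive root), δ = (−63 + √11466.08) / 58 ≈ 0.760.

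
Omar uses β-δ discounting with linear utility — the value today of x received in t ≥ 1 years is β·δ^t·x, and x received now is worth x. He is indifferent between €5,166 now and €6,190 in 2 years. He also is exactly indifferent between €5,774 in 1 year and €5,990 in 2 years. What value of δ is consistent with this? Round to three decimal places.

δ ≈ 0.964

The second indifference involves only future payoffs, so β cancels: β·δ^1·5774 = β·δ^2·5990, giving δ = 5774/5990 = 0.96394.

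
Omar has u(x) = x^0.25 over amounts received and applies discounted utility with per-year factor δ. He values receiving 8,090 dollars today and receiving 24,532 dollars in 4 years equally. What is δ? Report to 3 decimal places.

δ ≈ 0.933

Indifference means u(8090) = δ^4 · u(24532), so δ^4 = u(8090)/u(24532).
Since u(x) = x^0.25, δ^4 = (8090/24532)^0.25 = 0.32977^0.25 = 0.75780.
So δ = 0.75780^(1/4) ≈ 0.933.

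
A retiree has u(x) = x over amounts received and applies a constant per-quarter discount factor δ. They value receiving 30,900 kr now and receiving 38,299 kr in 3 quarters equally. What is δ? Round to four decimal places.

δ ≈ 0.9309

Indifference means u(30900) = δ^3 · u(38299), so δ^3 = u(30900)/u(38299).
With u(x) = x: δ^3 = 30900/38299 = 0.80681.
So δ = 0.80681^(1/3) ≈ 0.9309.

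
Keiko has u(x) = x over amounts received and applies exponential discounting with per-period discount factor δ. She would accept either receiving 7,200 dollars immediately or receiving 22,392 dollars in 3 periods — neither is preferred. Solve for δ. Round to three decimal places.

δ ≈ 0.685

Equating discounted utilities: u(7200) = δ^3·u(22392) ⇒ δ^3 = u(7200)/u(22392).
With u(x) = x: δ^3 = 7200/22392 = 0.32154.
So δ = 0.32154^(1/3) ≈ 0.685.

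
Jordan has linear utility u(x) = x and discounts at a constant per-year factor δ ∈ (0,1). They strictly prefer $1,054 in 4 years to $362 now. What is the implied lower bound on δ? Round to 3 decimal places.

δ > 0.766

Under u(x) = x this choice says 362 < δ^4·1054.
So δ^4 > 362/1054 = 0.34345; taking the 4th root of both positive sides preserves the inequality.
δ > (362/1054)^(1/4) ≈ 0.766.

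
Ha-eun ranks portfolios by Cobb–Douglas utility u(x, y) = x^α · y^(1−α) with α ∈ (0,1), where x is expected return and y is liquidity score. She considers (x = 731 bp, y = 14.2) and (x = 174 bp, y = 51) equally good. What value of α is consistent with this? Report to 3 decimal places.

α ≈ 0.471

Indifference: 731^α · 14.2^(1−α) = 174^α · 51^(1−α).
Rearrange to (731/174)^α = (51/14.2)^(1−α) and take logs: α·1.435358 = (1−α)·1.278584.
Thus α·(2.713942) = 1.278584, so α = 1.278584/2.713942 ≈ 0.471.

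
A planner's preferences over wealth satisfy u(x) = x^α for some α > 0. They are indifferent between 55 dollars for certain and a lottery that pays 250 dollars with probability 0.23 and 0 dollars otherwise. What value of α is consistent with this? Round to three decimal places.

EU(lottery) = 0.23·250^α + 0.77·0 = 0.23·250^α.
Indifference: 55^α = 0.23·250^α, so (55/250)^α = 0.23.
α = ln(0.23) / ln(55/250) = -1.469676/-1.514128 ≈ 0.971.

α ≈ 0.971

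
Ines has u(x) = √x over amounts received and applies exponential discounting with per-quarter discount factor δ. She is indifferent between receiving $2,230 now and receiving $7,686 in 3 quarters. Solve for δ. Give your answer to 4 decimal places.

δ ≈ 0.8136

Equating discounted utilities: u(2230) = δ^3·u(7686) ⇒ δ^3 = u(2230)/u(7686).
Since u(x) = √x, δ^3 = √(2230/7686) = 0.53864.
So δ = 0.53864^(1/3) ≈ 0.8136.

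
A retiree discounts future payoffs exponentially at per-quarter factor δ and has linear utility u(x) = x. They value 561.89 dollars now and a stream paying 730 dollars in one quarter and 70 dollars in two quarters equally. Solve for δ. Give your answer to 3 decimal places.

Present value of the stream is 730·δ + 70·δ². Indifference gives 730δ + 70δ² = 561.89.
That is, 70δ² + 730δ − 561.89 = 0, a quadratic in δ.
By the quadratic formula (taking the positive root), δ = (−730 + √690229.20) / 140 ≈ 0.720.

δ ≈ 0.720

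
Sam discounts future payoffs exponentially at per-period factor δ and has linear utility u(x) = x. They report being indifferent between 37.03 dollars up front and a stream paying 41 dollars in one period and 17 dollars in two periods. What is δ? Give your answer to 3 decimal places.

δ ≈ 0.700

Equating present values: 37.03 = 41δ + 17δ².
So 17δ² + 41δ − 37.03 = 0.
δ = (−41 + √(41² + 4·17·37.03)) / (2·17) = (−41 + √4199.04) / 34 ≈ 0.700.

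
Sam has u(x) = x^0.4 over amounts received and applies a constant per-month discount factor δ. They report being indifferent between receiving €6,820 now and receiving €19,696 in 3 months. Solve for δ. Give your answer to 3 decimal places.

The payoff in 3 months is discounted by δ^3, so u(6820) = δ^3·u(19696) and δ^3 = u(6820)/u(19696).
With u(x) = x^0.4: δ^3 = 6820^0.4/19696^0.4 = (6820/19696)^0.4 = 0.65428.
Hence δ = (0.65428)^(1/3) = 0.86814.

δ ≈ 0.868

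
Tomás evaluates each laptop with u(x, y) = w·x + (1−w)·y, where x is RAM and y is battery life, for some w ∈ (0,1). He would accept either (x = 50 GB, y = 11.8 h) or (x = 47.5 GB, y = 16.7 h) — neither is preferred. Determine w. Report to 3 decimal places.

w = 0.662

Indifference: w·50 + (1−w)·11.8 = w·47.5 + (1−w)·16.7.
w·(50−47.5) = (1−w)·(16.7−11.8), i.e. w·2.5 = (1−w)·4.9.
So w/(1−w) = 4.9/2.5 = 1.9600, giving w = 4.9/(2.5+4.9) = 0.662.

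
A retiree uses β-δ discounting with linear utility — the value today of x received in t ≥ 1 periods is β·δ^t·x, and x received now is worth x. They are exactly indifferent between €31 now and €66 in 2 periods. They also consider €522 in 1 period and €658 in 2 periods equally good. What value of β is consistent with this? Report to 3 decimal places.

From the later pair, β·δ^1·522 = β·δ^2·658; dividing through, δ = 522/658 = 0.79331.
The first indifference: 31 = β·δ^2·66, so β = 31/(δ^2·66) = 31/(0.62935·66) ≈ 0.746.

β ≈ 0.746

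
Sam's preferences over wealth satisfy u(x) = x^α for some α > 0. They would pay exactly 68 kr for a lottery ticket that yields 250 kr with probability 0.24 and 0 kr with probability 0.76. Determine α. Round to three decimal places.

The lottery's expected utility is 0.24·u(250) + 0.76·u(0) = 0.24·250^α (since u(0) = 0 for α > 0).
Setting u(68) equal to that: 68^α = 0.24·250^α ⇒ (68/250)^α = 0.24.
Taking logs: α·ln(68/250) = ln(0.24), so α = -1.427116 / -1.301953 ≈ 1.096.

α ≈ 1.096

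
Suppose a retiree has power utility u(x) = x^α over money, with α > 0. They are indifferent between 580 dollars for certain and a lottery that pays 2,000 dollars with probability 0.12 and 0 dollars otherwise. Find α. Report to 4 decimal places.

Since u(0) = 0, the lottery's EU is 0.12·2000^α.
Equating: 580^α = 0.12·2000^α, i.e. 0.2900^α = 0.12.
Take logs: α = ln 0.12 / ln(580/2000) ≈ 1.712826.

α ≈ 1.7128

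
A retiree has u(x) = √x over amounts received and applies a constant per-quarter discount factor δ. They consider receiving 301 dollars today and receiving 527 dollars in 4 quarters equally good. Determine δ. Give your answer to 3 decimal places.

Equating discounted utilities: u(301) = δ^4·u(527) ⇒ δ^4 = u(301)/u(527).
With u(x) = √x: δ^4 = √301/√527 = √(301/527) = 0.75575.
So δ = 0.75575^(1/4) ≈ 0.932.

δ ≈ 0.932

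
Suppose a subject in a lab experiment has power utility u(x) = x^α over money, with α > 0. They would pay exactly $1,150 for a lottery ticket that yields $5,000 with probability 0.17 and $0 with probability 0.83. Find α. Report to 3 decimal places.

EU(lottery) = 0.17·5000^α + 0.83·0 = 0.17·5000^α.
Indifference: 1150^α = 0.17·5000^α, so (1150/5000)^α = 0.17.
α = ln(0.17) / ln(1150/5000) = -1.771957/-1.469676 ≈ 1.206.

α ≈ 1.206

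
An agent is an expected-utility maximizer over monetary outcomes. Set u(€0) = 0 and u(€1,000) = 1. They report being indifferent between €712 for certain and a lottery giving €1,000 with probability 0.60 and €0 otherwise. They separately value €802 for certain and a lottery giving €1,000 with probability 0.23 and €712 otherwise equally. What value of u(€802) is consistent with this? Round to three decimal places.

0.692

From the first indifference, u(€712) = 0.60·u(€1,000) + 0.40·u(€0) = 0.60·1 + 0.40·0 = 0.60.
The second indifference gives u(€802) = 0.23·u(€1,000) + 0.77·u(€712) = 0.23·1.00 + 0.77·0.60 = 0.6920.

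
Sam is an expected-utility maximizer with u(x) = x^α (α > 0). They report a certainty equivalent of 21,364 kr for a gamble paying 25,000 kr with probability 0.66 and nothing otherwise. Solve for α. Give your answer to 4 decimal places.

α ≈ 2.6438

Since u(0) = 0, the lottery's EU is 0.66·25000^α.
Setting u(21364) equal to that: 21364^α = 0.66·25000^α ⇒ (21364/25000)^α = 0.66.
Take logs: α = ln 0.66 / ln(21364/25000) ≈ 2.643757.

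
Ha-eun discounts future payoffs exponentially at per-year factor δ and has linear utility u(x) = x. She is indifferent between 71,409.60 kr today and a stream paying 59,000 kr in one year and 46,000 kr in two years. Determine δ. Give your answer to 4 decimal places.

Present value of the stream is 59000·δ + 46000·δ². Indifference gives 59000δ + 46000δ² = 71409.60.
So 46000δ² + 59000δ − 71409.60 = 0.
By the quadratic formula (taking the positive root), δ = (−59000 + √16620366400.00) / 92000 ≈ 0.7600.

δ ≈ 0.7600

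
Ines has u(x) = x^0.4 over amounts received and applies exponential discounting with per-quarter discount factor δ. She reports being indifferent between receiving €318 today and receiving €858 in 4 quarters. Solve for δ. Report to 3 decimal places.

δ ≈ 0.906

Equating discounted utilities: u(318) = δ^4·u(858) ⇒ δ^4 = u(318)/u(858).
Since u(x) = x^0.4, δ^4 = (318/858)^0.4 = 0.37063^0.4 = 0.67232.
Taking the 4th root: δ = 0.67232^(1/4) ≈ 0.906.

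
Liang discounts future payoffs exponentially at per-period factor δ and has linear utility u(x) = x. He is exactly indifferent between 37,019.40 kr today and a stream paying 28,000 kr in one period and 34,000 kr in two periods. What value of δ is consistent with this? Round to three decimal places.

δ ≈ 0.710

The stream is worth 28000δ + 34000δ² today, so 28000δ + 34000δ² = 37019.40.
Rearranged: 34000δ² + 28000δ − 37019.40 = 0.
The positive root is δ = [−28000 + √(28000² + 4·34000·37019.40)] / (2·34000) = (−28000 + 76280.000)/68000 ≈ 0.710.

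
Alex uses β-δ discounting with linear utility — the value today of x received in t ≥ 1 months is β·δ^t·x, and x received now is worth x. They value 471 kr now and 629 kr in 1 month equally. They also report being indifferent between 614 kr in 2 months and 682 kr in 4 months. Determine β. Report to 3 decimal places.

β ≈ 0.789

From the later pair, β·δ^2·614 = β·δ^4·682; dividing through, δ^2 = 614/682 = 0.90029, so δ = 0.94884.
Now use the now-vs-future pair: 471 = β·δ·629 gives β = 471/(0.94884·629) ≈ 0.789.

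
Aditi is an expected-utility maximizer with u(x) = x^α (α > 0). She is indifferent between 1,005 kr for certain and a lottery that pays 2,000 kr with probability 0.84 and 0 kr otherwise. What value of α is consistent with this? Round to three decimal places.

α ≈ 0.253

EU(lottery) = 0.84·2000^α + 0.16·0 = 0.84·2000^α.
Setting u(1005) equal to that: 1005^α = 0.84·2000^α ⇒ (1005/2000)^α = 0.84.
α = ln(0.84) / ln(1005/2000) = -0.174353/-0.688160 ≈ 0.253.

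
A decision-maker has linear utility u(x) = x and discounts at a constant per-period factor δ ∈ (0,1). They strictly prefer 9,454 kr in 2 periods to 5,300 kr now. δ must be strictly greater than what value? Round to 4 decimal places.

δ > 0.7487

The preference means 5300 < δ^2·9454.
Hence δ^2 > 5300/9454 = 0.56061, and x ↦ x^(1/2) is increasing on (0,∞).
δ > (5300/9454)^(1/2) ≈ 0.7487.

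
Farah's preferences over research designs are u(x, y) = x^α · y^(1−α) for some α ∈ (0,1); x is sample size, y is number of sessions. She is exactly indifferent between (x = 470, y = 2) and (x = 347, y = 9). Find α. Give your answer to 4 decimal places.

α ≈ 0.8321

The Cobb–Douglas utilities coincide, so 470^α·2^(1−α) = 347^α·9^(1−α).
Taking logs: α·ln 470 + (1−α)·ln 2 = α·ln 347 + (1−α)·ln 9, i.e. α·0.3034079 = (1−α)·1.5040774.
So α/(1−α) = (1.5040774)/(0.3034079) = 4.9572783, and α = 4.9572783/5.9572783 ≈ 0.8321.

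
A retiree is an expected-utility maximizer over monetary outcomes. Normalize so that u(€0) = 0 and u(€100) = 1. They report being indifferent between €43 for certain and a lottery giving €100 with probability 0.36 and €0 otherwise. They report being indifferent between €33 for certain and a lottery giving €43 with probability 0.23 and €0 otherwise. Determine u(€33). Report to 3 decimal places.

From the first indifference, u(€43) = 0.36·u(€100) + 0.64·u(€0) = 0.36·1 + 0.64·0 = 0.36.
Chaining: u(€33) = 0.23·0.36 + 0.77·0.00 = 0.0828.

0.083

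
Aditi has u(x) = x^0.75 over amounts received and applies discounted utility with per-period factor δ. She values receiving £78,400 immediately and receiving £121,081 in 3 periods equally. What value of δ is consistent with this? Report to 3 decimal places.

The payoff in 3 periods is discounted by δ^3, so u(78400) = δ^3·u(121081) and δ^3 = u(78400)/u(121081).
With u(x) = x^0.75: δ^3 = 78400^0.75/121081^0.75 = (78400/121081)^0.75 = 0.72182.
Hence δ = (0.72182)^(1/3) = 0.89704.

δ ≈ 0.897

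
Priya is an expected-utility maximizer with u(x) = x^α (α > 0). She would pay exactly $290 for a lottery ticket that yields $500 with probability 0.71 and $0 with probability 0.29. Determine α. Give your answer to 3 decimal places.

α ≈ 0.629

The lottery's expected utility is 0.71·u(500) + 0.29·u(0) = 0.71·500^α (since u(0) = 0 for α > 0).
Equating: 290^α = 0.71·500^α, i.e. 0.5800^α = 0.71.
Taking logs: α·ln(290/500) = ln(0.71), so α = -0.342490 / -0.544727 ≈ 0.629.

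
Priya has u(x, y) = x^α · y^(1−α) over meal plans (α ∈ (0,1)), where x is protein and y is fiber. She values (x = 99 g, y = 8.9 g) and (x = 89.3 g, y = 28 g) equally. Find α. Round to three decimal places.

The Cobb–Douglas utilities coincide, so 99^α·8.9^(1−α) = 89.3^α·28^(1−α).
Rearrange to (99/89.3)^α = (28/8.9)^(1−α) and take logs: α·0.103118 = (1−α)·1.146153.
With A = 0.103118 and B = 1.146153: α·A = (1−α)·B, so α = B/(A+B) = 1.146153/1.249271 ≈ 0.917.

α ≈ 0.917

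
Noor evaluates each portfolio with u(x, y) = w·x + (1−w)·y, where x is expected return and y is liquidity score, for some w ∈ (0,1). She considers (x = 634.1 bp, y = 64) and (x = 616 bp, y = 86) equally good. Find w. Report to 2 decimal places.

w = 0.55

Equating utilities: w·634.1 + (1−w)·64 = w·616 + (1−w)·86.
w·(634.1−616) = (1−w)·(86−64), i.e. w·18.1 = (1−w)·22.
So w/(1−w) = 22/18.1 = 1.2155, giving w = 22/(18.1+22) = 0.55.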